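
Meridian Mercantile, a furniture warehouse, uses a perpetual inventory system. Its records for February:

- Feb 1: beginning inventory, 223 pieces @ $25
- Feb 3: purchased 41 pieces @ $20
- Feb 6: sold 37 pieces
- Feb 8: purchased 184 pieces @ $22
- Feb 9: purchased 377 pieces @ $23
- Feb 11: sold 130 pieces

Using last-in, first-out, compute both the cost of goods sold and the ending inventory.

Feb 6, 37 sold [LIFO — newest first]: 37 @ $20 = $740
Feb 11, 130 sold [LIFO — newest first]: 130 @ $23 = $2,990
Total COGS = $740 + $2,990 = $3,730
Ending inventory: 223 @ $25 + 4 @ $20 + 184 @ $22 + 247 @ $23 = $15,384

COGS = $3,730; ending inventory = $15,384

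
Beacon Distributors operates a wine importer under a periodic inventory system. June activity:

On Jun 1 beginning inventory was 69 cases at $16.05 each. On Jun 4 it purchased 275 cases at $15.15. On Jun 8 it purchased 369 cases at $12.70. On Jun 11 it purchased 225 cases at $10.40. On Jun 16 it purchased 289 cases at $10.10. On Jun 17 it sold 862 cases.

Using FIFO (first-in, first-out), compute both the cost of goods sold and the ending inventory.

Jun 17, 862 sold [FIFO — oldest first]: 69 @ $16.05 + 275 @ $15.15 + 369 @ $12.70 + 149 @ $10.40 = $11,509.60
Ending inventory: 76 @ $10.40 + 289 @ $10.10 = $3,709.30

COGS = $11,509.60; ending inventory = $3,709.30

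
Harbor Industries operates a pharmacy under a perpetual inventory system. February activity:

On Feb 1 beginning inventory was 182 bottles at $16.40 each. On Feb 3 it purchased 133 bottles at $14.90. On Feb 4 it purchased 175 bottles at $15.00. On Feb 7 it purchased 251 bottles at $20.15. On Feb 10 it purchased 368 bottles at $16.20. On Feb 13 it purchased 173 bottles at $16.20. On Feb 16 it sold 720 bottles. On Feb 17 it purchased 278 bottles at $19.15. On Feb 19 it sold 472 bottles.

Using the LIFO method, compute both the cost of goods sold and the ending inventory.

COGS = $20,975.55; ending inventory = $5,761.50

Feb 16, 720 sold [LIFO — newest first]: 173 @ $16.20 + 368 @ $16.20 + 179 @ $20.15 = $12,371.05
Feb 19, 472 sold [LIFO — newest first]: 278 @ $19.15 + 72 @ $20.15 + 122 @ $15.00 = $8,604.50
Total COGS = $12,371.05 + $8,604.50 = $20,975.55
Ending inventory: 182 @ $16.40 + 133 @ $14.90 + 53 @ $15.00 = $5,761.50
Check: goods available $26,737.05 = COGS $20,975.55 + ending $5,761.50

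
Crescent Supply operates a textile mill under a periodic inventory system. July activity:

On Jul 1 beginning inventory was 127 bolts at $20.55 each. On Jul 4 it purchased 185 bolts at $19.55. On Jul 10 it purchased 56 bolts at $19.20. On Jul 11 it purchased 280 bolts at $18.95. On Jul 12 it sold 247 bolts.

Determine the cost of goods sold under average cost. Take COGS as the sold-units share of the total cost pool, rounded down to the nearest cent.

COGS = $4,805.75

Jul 12, sell 247: 247/648 × $12,607.80 → $4,805.75
Ending inventory (cost pool remaining) = $7,802.05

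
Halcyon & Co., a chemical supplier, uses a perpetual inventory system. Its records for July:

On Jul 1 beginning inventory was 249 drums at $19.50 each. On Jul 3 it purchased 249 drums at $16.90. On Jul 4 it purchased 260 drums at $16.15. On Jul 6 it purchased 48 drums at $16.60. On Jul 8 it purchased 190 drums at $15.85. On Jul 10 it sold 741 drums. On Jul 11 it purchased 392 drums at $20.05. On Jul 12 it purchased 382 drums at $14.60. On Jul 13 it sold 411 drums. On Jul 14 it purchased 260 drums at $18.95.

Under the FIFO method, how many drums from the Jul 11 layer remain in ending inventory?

236

Jul 10, 741 sold [FIFO — oldest first]: 249 @ $19.50 + 249 @ $16.90 + 243 @ $16.15 = $12,988.05
Jul 13, 411 sold [FIFO — oldest first]: 17 @ $16.15 + 48 @ $16.60 + 190 @ $15.85 + 156 @ $20.05 = $7,210.65
Total COGS = $12,988.05 + $7,210.65 = $20,198.70
Ending inventory: 236 @ $20.05 + 382 @ $14.60 + 260 @ $18.95 = $15,236.00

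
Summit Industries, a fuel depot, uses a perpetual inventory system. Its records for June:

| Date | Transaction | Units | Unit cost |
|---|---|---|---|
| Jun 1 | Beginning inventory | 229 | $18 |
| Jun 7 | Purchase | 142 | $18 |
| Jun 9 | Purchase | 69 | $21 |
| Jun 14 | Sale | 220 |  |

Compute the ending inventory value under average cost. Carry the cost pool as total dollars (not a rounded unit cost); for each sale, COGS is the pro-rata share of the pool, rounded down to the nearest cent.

Ending inventory = $4,063.50

After Jun 1: 229 on hand, pool $4,122.00 (≈ $18.0000 each)
After Jun 7: 371 on hand, pool $6,678.00 (≈ $18.0000 each)
After Jun 9: 440 on hand, pool $8,127.00 (≈ $18.4705 each)
Jun 14, sell 220: 220/440 × $8,127.00 → $4,063.50
Ending inventory (cost pool remaining) = $4,063.50
Check: goods available $8,127.00 = COGS $4,063.50 + ending $4,063.50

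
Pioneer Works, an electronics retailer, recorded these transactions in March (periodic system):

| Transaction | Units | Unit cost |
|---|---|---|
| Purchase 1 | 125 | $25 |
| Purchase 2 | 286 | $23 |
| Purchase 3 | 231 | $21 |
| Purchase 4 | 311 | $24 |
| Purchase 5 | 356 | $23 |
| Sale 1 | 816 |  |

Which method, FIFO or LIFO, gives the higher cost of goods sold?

LIFO

FIFO COGS: 125 @ $25 + 286 @ $23 + 231 @ $21 + 174 @ $24 = $18,730
LIFO COGS: 356 @ $23 + 311 @ $24 + 149 @ $21 = $18,781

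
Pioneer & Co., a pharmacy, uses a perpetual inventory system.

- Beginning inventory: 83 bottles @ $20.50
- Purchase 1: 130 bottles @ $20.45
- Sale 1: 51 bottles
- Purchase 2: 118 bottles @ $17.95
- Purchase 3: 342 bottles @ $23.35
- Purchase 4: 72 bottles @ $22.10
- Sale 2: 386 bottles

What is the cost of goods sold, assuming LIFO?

Sale 1 (51) [LIFO — newest first]: 51 @ $20.45 = $1,042.95
Sale 2 (386) [LIFO — newest first]: 72 @ $22.10 + 314 @ $23.35 = $8,923.10
Total COGS = $1,042.95 + $8,923.10 = $9,966.05
Ending inventory: 83 @ $20.50 + 79 @ $20.45 + 118 @ $17.95 + 28 @ $23.35 = $6,088.95

COGS = $9,966.05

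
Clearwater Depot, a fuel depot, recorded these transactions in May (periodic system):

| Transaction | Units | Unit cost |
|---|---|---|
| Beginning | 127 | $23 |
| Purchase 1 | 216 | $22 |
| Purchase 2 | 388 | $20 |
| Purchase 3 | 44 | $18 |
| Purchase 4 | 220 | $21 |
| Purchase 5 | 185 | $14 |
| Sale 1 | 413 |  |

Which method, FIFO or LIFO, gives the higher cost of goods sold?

FIFO COGS: 127 @ $23 + 216 @ $22 + 70 @ $20 = $9,073
LIFO COGS: 185 @ $14 + 220 @ $21 + 8 @ $18 = $7,354

FIFO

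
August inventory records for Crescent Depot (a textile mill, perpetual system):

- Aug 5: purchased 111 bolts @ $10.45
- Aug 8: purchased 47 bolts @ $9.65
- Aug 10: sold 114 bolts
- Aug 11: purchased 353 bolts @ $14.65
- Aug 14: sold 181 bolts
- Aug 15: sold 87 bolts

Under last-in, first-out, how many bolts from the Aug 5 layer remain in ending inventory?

44

Aug 10, 114 sold [LIFO — newest first]: 47 @ $9.65 + 67 @ $10.45 = $1,153.70
Aug 14, 181 sold [LIFO — newest first]: 181 @ $14.65 = $2,651.65
Aug 15, 87 sold [LIFO — newest first]: 87 @ $14.65 = $1,274.55
Total COGS = $1,153.70 + $2,651.65 + $1,274.55 = $5,079.90
Ending inventory: 44 @ $10.45 + 85 @ $14.65 = $1,705.05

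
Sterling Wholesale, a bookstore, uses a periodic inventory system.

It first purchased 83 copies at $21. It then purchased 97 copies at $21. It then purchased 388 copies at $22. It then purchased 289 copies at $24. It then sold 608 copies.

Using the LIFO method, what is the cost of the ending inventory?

Sale 1 (608) [LIFO — newest first]: 289 @ $24 + 319 @ $22 = $13,954
Ending inventory: 83 @ $21 + 97 @ $21 + 69 @ $22 = $5,298

Ending inventory = $5,298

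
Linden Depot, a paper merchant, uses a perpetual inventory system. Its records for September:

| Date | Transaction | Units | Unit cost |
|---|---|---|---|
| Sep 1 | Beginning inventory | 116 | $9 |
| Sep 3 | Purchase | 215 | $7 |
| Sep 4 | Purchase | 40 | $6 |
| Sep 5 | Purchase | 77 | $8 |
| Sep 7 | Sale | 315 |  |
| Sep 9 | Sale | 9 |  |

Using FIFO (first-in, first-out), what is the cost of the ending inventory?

Ending inventory = $905

Sep 7, 315 sold [FIFO — oldest first]: 116 @ $9 + 199 @ $7 = $2,437
Sep 9, 9 sold [FIFO — oldest first]: 9 @ $7 = $63
Total COGS = $2,437 + $63 = $2,500
Ending inventory: 7 @ $7 + 40 @ $6 + 77 @ $8 = $905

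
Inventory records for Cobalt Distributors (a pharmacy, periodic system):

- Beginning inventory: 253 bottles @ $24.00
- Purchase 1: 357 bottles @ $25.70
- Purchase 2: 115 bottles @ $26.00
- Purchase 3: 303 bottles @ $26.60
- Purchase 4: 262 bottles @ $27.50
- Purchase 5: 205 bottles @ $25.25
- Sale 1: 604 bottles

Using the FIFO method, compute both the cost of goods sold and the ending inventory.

Sale 1 (604) [FIFO — oldest first]: 253 @ $24.00 + 351 @ $25.70 = $15,092.70
Ending inventory: 6 @ $25.70 + 115 @ $26.00 + 303 @ $26.60 + 262 @ $27.50 + 205 @ $25.25 = $23,585.25
Check: goods available $38,677.95 = COGS $15,092.70 + ending $23,585.25

COGS = $15,092.70; ending inventory = $23,585.25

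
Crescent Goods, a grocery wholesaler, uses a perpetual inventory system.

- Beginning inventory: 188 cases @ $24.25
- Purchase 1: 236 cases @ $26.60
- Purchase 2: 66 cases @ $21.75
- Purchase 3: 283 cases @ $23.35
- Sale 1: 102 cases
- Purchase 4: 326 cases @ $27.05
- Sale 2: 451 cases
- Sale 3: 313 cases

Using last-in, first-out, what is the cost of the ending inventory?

Ending inventory = $5,756.00

Sale 1 (102) [LIFO — newest first]: 102 @ $23.35 = $2,381.70
Sale 2 (451) [LIFO — newest first]: 326 @ $27.05 + 125 @ $23.35 = $11,737.05
Sale 3 (313) [LIFO — newest first]: 56 @ $23.35 + 66 @ $21.75 + 191 @ $26.60 = $7,823.70
Total COGS = $2,381.70 + $11,737.05 + $7,823.70 = $21,942.45
Ending inventory: 188 @ $24.25 + 45 @ $26.60 = $5,756.00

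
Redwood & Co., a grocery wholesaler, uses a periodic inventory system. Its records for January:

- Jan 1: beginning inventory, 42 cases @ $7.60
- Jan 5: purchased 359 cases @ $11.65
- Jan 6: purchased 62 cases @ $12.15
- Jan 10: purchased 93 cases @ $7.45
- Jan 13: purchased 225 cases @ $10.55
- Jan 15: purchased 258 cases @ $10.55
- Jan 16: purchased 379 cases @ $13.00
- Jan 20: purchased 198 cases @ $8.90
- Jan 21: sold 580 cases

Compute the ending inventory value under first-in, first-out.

Jan 21, 580 sold [FIFO — oldest first]: 42 @ $7.60 + 359 @ $11.65 + 62 @ $12.15 + 93 @ $7.45 + 24 @ $10.55 = $6,200.90
Ending inventory: 201 @ $10.55 + 258 @ $10.55 + 379 @ $13.00 + 198 @ $8.90 = $11,531.65

Ending inventory = $11,531.65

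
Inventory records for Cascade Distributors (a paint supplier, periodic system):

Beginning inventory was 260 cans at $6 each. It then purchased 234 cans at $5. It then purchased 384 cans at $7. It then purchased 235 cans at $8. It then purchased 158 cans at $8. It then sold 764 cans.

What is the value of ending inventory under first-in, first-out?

Ending inventory = $3,942

Sale 1 (764) [FIFO — oldest first]: 260 @ $6 + 234 @ $5 + 270 @ $7 = $4,620
Ending inventory: 114 @ $7 + 235 @ $8 + 158 @ $8 = $3,942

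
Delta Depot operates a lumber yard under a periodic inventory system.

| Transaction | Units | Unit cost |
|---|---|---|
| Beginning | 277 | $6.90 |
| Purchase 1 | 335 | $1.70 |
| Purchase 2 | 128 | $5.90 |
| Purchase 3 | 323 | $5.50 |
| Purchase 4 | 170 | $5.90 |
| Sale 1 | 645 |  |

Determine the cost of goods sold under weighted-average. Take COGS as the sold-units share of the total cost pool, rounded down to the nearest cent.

Sale 1, sell 645: 645/1233 × $6,015.50 → $3,146.79
Ending inventory (cost pool remaining) = $2,868.71

COGS = $3,146.79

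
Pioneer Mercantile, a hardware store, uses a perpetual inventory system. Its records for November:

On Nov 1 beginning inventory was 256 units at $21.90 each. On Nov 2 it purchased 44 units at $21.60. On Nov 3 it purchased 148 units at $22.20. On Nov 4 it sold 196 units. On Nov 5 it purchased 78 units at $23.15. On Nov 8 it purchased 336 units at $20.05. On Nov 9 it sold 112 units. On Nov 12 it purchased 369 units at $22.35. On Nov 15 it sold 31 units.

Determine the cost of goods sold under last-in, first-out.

Nov 4, 196 sold [LIFO — newest first]: 148 @ $22.20 + 44 @ $21.60 + 4 @ $21.90 = $4,323.60
Nov 9, 112 sold [LIFO — newest first]: 112 @ $20.05 = $2,245.60
Nov 15, 31 sold [LIFO — newest first]: 31 @ $22.35 = $692.85
Total COGS = $4,323.60 + $2,245.60 + $692.85 = $7,262.05
Ending inventory: 252 @ $21.90 + 78 @ $23.15 + 224 @ $20.05 + 338 @ $22.35 = $19,370.00

COGS = $7,262.05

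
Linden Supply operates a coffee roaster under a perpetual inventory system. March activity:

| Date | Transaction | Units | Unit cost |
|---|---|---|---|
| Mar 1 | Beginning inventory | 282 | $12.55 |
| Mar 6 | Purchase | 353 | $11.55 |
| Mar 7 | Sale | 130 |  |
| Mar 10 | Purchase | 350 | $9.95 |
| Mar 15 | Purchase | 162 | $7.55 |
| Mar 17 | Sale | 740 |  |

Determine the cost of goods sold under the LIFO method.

Mar 7, 130 sold [LIFO — newest first]: 130 @ $11.55 = $1,501.50
Mar 17, 740 sold [LIFO — newest first]: 162 @ $7.55 + 350 @ $9.95 + 223 @ $11.55 + 5 @ $12.55 = $7,344.00
Total COGS = $1,501.50 + $7,344.00 = $8,845.50
Ending inventory: 277 @ $12.55 = $3,476.35

COGS = $8,845.50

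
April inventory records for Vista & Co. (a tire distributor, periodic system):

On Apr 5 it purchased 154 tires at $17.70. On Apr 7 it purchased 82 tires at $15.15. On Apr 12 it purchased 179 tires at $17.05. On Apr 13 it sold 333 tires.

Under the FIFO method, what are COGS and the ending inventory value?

COGS = $5,621.95; ending inventory = $1,398.10

Apr 13, 333 sold [FIFO — oldest first]: 154 @ $17.70 + 82 @ $15.15 + 97 @ $17.05 = $5,621.95
Ending inventory: 82 @ $17.05 = $1,398.10
Check: goods available $7,020.05 = COGS $5,621.95 + ending $1,398.10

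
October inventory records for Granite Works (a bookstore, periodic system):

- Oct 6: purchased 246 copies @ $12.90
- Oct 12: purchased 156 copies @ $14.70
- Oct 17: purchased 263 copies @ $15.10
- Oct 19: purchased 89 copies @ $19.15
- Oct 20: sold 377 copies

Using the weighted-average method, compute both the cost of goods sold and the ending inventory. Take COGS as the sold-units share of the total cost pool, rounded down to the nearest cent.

Oct 20, sell 377: 377/754 × $11,142.25 → $5,571.12
Ending inventory (cost pool remaining) = $5,571.13
Check: goods available $11,142.25 = COGS $5,571.12 + ending $5,571.13

COGS = $5,571.12; ending inventory = $5,571.13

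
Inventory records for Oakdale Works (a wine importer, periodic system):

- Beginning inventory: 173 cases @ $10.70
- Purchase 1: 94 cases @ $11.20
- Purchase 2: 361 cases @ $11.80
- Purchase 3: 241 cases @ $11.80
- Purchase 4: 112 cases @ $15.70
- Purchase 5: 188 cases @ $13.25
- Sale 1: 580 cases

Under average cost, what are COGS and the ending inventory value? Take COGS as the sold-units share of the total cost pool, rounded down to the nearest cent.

Sale 1, sell 580: 580/1169 × $14,256.90 → $7,073.56
Ending inventory (cost pool remaining) = $7,183.34
Check: goods available $14,256.90 = COGS $7,073.56 + ending $7,183.34

COGS = $7,073.56; ending inventory = $7,183.34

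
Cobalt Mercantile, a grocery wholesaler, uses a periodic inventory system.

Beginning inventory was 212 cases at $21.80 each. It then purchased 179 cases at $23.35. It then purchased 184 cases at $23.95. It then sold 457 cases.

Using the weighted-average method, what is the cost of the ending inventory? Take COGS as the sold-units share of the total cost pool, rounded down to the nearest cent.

Sale 1, sell 457: 457/575 × $13,208.05 → $10,497.52
Ending inventory (cost pool remaining) = $2,710.53

Ending inventory = $2,710.53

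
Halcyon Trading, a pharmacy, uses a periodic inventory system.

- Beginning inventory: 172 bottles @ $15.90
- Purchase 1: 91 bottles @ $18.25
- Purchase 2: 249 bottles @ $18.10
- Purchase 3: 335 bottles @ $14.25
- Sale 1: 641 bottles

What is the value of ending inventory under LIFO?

Sale 1 (641) [LIFO — newest first]: 335 @ $14.25 + 249 @ $18.10 + 57 @ $18.25 = $10,320.90
Ending inventory: 172 @ $15.90 + 34 @ $18.25 = $3,355.30

Ending inventory = $3,355.30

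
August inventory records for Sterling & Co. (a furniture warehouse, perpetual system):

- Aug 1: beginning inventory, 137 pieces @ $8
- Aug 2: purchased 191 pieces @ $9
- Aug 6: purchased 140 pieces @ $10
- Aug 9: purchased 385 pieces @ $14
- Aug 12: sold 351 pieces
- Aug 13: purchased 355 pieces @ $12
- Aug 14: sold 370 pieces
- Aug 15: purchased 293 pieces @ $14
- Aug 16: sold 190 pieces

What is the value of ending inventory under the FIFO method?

Aug 12, 351 sold [FIFO — oldest first]: 137 @ $8 + 191 @ $9 + 23 @ $10 = $3,045
Aug 14, 370 sold [FIFO — oldest first]: 117 @ $10 + 253 @ $14 = $4,712
Aug 16, 190 sold [FIFO — oldest first]: 132 @ $14 + 58 @ $12 = $2,544
Total COGS = $3,045 + $4,712 + $2,544 = $10,301
Ending inventory: 297 @ $12 + 293 @ $14 = $7,666

Ending inventory = $7,666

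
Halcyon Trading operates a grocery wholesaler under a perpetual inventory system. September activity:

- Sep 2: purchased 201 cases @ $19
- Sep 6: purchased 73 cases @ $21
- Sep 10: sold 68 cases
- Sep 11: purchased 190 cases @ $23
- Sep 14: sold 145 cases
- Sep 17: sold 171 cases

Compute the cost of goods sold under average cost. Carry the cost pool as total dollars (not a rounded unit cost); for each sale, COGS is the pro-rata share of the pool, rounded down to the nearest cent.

COGS = $8,026.28

After Sep 2: 201 on hand, pool $3,819.00 (≈ $19.0000 each)
After Sep 6: 274 on hand, pool $5,352.00 (≈ $19.5328 each)
Sep 10, sell 68: 68/274 × $5,352.00 → $1,328.23
After Sep 11: 396 on hand, pool $8,393.77 (≈ $21.1964 each)
Sep 14, sell 145: 145/396 × $8,393.77 → $3,073.47
Sep 17, sell 171: 171/251 × $5,320.30 → $3,624.58
Total COGS = $1,328.23 + $3,073.47 + $3,624.58 = $8,026.28
Ending inventory (cost pool remaining) = $1,695.72
Check: goods available $9,722.00 = COGS $8,026.28 + ending $1,695.72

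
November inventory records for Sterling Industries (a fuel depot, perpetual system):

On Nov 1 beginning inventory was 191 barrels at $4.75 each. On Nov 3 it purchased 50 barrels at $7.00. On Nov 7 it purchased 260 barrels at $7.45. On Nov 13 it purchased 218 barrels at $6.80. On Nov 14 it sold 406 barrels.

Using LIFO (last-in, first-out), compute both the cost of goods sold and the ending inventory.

COGS = $2,883.00; ending inventory = $1,793.65

Nov 14, 406 sold [LIFO — newest first]: 218 @ $6.80 + 188 @ $7.45 = $2,883.00
Ending inventory: 191 @ $4.75 + 50 @ $7.00 + 72 @ $7.45 = $1,793.65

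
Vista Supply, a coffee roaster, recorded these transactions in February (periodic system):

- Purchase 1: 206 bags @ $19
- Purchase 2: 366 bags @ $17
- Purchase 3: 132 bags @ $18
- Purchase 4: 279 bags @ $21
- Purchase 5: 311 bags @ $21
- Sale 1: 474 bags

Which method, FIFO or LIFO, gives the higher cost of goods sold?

LIFO

FIFO COGS: 206 @ $19 + 268 @ $17 = $8,470
LIFO COGS: 311 @ $21 + 163 @ $21 = $9,954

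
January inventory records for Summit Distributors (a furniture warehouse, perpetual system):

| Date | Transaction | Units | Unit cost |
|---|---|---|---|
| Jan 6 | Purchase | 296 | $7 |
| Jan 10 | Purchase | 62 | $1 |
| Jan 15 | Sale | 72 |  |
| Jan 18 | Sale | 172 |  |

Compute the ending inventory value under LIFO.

Jan 15, 72 sold [LIFO — newest first]: 62 @ $1 + 10 @ $7 = $132
Jan 18, 172 sold [LIFO — newest first]: 172 @ $7 = $1,204
Total COGS = $132 + $1,204 = $1,336
Ending inventory: 114 @ $7 = $798

Ending inventory = $798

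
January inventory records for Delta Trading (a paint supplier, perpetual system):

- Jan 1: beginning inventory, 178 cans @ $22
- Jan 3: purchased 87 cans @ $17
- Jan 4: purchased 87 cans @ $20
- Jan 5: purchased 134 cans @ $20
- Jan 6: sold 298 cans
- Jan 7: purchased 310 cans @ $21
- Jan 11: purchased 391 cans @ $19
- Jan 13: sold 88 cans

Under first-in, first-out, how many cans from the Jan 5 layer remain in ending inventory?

100

Jan 6, 298 sold [FIFO — oldest first]: 178 @ $22 + 87 @ $17 + 33 @ $20 = $6,055
Jan 13, 88 sold [FIFO — oldest first]: 54 @ $20 + 34 @ $20 = $1,760
Total COGS = $6,055 + $1,760 = $7,815
Ending inventory: 100 @ $20 + 310 @ $21 + 391 @ $19 = $15,939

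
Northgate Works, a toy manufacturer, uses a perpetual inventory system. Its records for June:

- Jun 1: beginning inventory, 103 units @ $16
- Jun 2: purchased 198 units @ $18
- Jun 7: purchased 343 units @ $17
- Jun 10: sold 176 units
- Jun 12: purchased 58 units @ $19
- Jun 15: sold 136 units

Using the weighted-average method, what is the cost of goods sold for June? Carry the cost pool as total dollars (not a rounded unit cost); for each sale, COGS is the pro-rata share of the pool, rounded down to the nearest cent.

After Jun 1: 103 on hand, pool $1,648.00 (≈ $16.0000 each)
After Jun 2: 301 on hand, pool $5,212.00 (≈ $17.3156 each)
After Jun 7: 644 on hand, pool $11,043.00 (≈ $17.1475 each)
Jun 10, sell 176: 176/644 × $11,043.00 → $3,017.96
After Jun 12: 526 on hand, pool $9,127.04 (≈ $17.3518 each)
Jun 15, sell 136: 136/526 × $9,127.04 → $2,359.84
Total COGS = $3,017.96 + $2,359.84 = $5,377.80
Ending inventory (cost pool remaining) = $6,767.20
Check: goods available $12,145.00 = COGS $5,377.80 + ending $6,767.20

COGS = $5,377.80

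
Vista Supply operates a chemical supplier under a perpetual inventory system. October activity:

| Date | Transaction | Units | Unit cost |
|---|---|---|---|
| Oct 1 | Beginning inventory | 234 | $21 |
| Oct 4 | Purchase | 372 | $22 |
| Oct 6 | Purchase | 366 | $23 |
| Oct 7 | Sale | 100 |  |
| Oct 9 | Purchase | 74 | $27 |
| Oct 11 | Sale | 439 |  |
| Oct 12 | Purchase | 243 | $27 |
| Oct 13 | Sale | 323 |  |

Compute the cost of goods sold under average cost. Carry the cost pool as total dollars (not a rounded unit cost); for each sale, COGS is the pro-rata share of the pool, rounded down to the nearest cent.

COGS = $19,840.22

After Oct 1: 234 on hand, pool $4,914.00 (≈ $21.0000 each)
After Oct 4: 606 on hand, pool $13,098.00 (≈ $21.6139 each)
After Oct 6: 972 on hand, pool $21,516.00 (≈ $22.1358 each)
Oct 7, sell 100: 100/972 × $21,516.00 → $2,213.58
After Oct 9: 946 on hand, pool $21,300.42 (≈ $22.5163 each)
Oct 11, sell 439: 439/946 × $21,300.42 → $9,884.65
After Oct 12: 750 on hand, pool $17,976.77 (≈ $23.9690 each)
Oct 13, sell 323: 323/750 × $17,976.77 → $7,741.99
Total COGS = $2,213.58 + $9,884.65 + $7,741.99 = $19,840.22
Ending inventory (cost pool remaining) = $10,234.78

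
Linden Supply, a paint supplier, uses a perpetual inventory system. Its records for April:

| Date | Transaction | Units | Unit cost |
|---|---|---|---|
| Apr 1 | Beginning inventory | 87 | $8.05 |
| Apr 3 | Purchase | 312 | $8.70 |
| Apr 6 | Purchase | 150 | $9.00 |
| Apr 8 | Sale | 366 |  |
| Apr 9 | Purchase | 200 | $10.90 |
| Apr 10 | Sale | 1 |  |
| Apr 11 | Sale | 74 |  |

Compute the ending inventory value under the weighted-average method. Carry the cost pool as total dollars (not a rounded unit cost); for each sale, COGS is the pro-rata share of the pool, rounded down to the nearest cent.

Ending inventory = $3,030.35

After Apr 1: 87 on hand, pool $700.35 (≈ $8.0500 each)
After Apr 3: 399 on hand, pool $3,414.75 (≈ $8.5583 each)
After Apr 6: 549 on hand, pool $4,764.75 (≈ $8.6790 each)
Apr 8, sell 366: 366/549 × $4,764.75 → $3,176.50
After Apr 9: 383 on hand, pool $3,768.25 (≈ $9.8388 each)
Apr 10, sell 1: 1/383 × $3,768.25 → $9.83
Apr 11, sell 74: 74/382 × $3,758.42 → $728.07
Total COGS = $3,176.50 + $9.83 + $728.07 = $3,914.40
Ending inventory (cost pool remaining) = $3,030.35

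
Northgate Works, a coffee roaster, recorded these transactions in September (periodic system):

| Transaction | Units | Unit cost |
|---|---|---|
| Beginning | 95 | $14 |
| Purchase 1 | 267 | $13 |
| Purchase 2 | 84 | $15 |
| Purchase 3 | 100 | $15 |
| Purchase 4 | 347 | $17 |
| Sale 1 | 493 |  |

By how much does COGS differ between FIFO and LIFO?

FIFO COGS: 95 @ $14 + 267 @ $13 + 84 @ $15 + 47 @ $15 = $6,766
LIFO COGS: 347 @ $17 + 100 @ $15 + 46 @ $15 = $8,089
Difference = |$6,766 − $8,089| = $1,323

$1,323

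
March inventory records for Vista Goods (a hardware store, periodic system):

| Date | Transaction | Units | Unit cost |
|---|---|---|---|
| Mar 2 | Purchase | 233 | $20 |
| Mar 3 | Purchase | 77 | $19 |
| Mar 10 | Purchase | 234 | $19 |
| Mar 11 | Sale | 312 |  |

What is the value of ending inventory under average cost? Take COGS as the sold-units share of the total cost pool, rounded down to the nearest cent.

Ending inventory = $4,507.37

Mar 11, sell 312: 312/544 × $10,569.00 → $6,061.63
Ending inventory (cost pool remaining) = $4,507.37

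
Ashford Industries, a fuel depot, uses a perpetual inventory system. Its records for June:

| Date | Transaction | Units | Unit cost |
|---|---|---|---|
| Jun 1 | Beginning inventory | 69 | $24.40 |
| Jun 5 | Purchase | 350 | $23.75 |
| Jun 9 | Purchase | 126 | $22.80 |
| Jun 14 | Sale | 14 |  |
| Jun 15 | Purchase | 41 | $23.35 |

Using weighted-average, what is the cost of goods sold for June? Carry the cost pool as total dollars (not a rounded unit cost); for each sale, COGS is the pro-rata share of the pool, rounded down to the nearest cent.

COGS = $330.57

After Jun 1: 69 on hand, pool $1,683.60 (≈ $24.4000 each)
After Jun 5: 419 on hand, pool $9,996.10 (≈ $23.8570 each)
After Jun 9: 545 on hand, pool $12,868.90 (≈ $23.6127 each)
Jun 14, sell 14: 14/545 × $12,868.90 → $330.57
After Jun 15: 572 on hand, pool $13,495.68 (≈ $23.5938 each)
Ending inventory (cost pool remaining) = $13,495.68
Check: goods available $13,826.25 = COGS $330.57 + ending $13,495.68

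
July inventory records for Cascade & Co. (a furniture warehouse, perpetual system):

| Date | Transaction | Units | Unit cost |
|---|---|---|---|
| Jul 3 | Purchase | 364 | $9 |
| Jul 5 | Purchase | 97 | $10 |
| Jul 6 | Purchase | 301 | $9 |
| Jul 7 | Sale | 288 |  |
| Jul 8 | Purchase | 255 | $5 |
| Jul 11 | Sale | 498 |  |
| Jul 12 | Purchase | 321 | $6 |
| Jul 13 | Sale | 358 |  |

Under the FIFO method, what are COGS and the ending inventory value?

COGS = $8,992; ending inventory = $1,164

Jul 7, 288 sold [FIFO — oldest first]: 288 @ $9 = $2,592
Jul 11, 498 sold [FIFO — oldest first]: 76 @ $9 + 97 @ $10 + 301 @ $9 + 24 @ $5 = $4,483
Jul 13, 358 sold [FIFO — oldest first]: 231 @ $5 + 127 @ $6 = $1,917
Total COGS = $2,592 + $4,483 + $1,917 = $8,992
Ending inventory: 194 @ $6 = $1,164
Check: goods available $10,156 = COGS $8,992 + ending $1,164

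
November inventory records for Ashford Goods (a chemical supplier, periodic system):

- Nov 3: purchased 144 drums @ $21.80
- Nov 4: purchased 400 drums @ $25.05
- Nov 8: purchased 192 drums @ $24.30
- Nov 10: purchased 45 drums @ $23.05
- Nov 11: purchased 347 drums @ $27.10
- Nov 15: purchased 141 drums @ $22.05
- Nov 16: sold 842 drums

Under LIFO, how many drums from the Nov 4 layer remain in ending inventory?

Nov 16, 842 sold [LIFO — newest first]: 141 @ $22.05 + 347 @ $27.10 + 45 @ $23.05 + 192 @ $24.30 + 117 @ $25.05 = $21,146.45
Ending inventory: 144 @ $21.80 + 283 @ $25.05 = $10,228.35
Check: goods available $31,374.80 = COGS $21,146.45 + ending $10,228.35

283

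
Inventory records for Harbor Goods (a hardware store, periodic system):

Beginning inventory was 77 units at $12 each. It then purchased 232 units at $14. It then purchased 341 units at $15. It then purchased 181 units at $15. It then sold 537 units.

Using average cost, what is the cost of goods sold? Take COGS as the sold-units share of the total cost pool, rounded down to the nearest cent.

Sale 1, sell 537: 537/831 × $12,002.00 → $7,755.80
Ending inventory (cost pool remaining) = $4,246.20

COGS = $7,755.80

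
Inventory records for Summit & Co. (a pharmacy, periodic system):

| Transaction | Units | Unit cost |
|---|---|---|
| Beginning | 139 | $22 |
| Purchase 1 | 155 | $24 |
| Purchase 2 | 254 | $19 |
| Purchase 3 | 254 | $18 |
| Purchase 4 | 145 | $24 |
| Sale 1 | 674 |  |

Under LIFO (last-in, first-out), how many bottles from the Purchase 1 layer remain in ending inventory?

Sale 1 (674) [LIFO — newest first]: 145 @ $24 + 254 @ $18 + 254 @ $19 + 21 @ $24 = $13,382
Ending inventory: 139 @ $22 + 134 @ $24 = $6,274

134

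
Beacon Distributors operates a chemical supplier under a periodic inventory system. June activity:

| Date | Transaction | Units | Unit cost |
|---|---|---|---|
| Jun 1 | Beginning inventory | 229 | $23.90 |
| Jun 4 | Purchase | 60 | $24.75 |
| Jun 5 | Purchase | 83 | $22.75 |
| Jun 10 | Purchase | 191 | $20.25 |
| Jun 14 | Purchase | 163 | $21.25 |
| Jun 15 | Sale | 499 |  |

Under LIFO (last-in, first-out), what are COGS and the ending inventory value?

COGS = $10,752.55; ending inventory = $5,425.30

Jun 15, 499 sold [LIFO — newest first]: 163 @ $21.25 + 191 @ $20.25 + 83 @ $22.75 + 60 @ $24.75 + 2 @ $23.90 = $10,752.55
Ending inventory: 227 @ $23.90 = $5,425.30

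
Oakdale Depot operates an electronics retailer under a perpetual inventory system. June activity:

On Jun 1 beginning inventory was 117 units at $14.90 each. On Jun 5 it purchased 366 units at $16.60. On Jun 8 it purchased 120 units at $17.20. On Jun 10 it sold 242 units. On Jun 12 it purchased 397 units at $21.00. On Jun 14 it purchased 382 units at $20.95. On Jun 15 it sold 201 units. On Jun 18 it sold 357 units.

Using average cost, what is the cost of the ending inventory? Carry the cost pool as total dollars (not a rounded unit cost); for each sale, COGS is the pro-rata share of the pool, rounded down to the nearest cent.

Ending inventory = $11,362.55

After Jun 1: 117 on hand, pool $1,743.30 (≈ $14.9000 each)
After Jun 5: 483 on hand, pool $7,818.90 (≈ $16.1882 each)
After Jun 8: 603 on hand, pool $9,882.90 (≈ $16.3896 each)
Jun 10, sell 242: 242/603 × $9,882.90 → $3,966.27
After Jun 12: 758 on hand, pool $14,253.63 (≈ $18.8043 each)
After Jun 14: 1140 on hand, pool $22,256.53 (≈ $19.5233 each)
Jun 15, sell 201: 201/1140 × $22,256.53 → $3,924.17
Jun 18, sell 357: 357/939 × $18,332.36 → $6,969.81
Total COGS = $3,966.27 + $3,924.17 + $6,969.81 = $14,860.25
Ending inventory (cost pool remaining) = $11,362.55
Check: goods available $26,222.80 = COGS $14,860.25 + ending $11,362.55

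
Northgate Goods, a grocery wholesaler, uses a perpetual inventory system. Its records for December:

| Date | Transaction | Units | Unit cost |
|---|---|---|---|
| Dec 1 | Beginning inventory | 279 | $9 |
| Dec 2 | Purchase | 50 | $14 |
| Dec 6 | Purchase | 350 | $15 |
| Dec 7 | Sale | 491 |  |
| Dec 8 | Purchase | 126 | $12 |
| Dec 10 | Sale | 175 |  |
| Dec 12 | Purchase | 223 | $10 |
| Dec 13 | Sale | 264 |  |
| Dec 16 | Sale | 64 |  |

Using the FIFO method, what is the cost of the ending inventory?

Ending inventory = $340

Dec 7, 491 sold [FIFO — oldest first]: 279 @ $9 + 50 @ $14 + 162 @ $15 = $5,641
Dec 10, 175 sold [FIFO — oldest first]: 175 @ $15 = $2,625
Dec 13, 264 sold [FIFO — oldest first]: 13 @ $15 + 126 @ $12 + 125 @ $10 = $2,957
Dec 16, 64 sold [FIFO — oldest first]: 64 @ $10 = $640
Total COGS = $5,641 + $2,625 + $2,957 + $640 = $11,863
Ending inventory: 34 @ $10 = $340
Check: goods available $12,203 = COGS $11,863 + ending $340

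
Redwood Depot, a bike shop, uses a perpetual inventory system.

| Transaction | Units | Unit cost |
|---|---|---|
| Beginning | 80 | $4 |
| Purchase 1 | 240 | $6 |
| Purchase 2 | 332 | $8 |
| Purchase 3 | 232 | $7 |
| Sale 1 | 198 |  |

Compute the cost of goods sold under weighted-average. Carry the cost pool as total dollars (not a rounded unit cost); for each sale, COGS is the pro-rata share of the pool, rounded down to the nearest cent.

COGS = $1,352.85

After Beginning: 80 on hand, pool $320.00 (≈ $4.0000 each)
After Purchase 1: 320 on hand, pool $1,760.00 (≈ $5.5000 each)
After Purchase 2: 652 on hand, pool $4,416.00 (≈ $6.7730 each)
After Purchase 3: 884 on hand, pool $6,040.00 (≈ $6.8326 each)
Sale 1, sell 198: 198/884 × $6,040.00 → $1,352.85
Ending inventory (cost pool remaining) = $4,687.15
Check: goods available $6,040.00 = COGS $1,352.85 + ending $4,687.15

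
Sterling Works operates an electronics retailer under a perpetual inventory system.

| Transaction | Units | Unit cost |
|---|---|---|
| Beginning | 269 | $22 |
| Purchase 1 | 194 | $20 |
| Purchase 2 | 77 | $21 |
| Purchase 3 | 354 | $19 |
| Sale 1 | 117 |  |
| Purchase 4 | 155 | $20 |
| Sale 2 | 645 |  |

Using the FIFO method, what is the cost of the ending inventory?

Ending inventory = $5,608

Sale 1 (117) [FIFO — oldest first]: 117 @ $22 = $2,574
Sale 2 (645) [FIFO — oldest first]: 152 @ $22 + 194 @ $20 + 77 @ $21 + 222 @ $19 = $13,059
Total COGS = $2,574 + $13,059 = $15,633
Ending inventory: 132 @ $19 + 155 @ $20 = $5,608
Check: goods available $21,241 = COGS $15,633 + ending $5,608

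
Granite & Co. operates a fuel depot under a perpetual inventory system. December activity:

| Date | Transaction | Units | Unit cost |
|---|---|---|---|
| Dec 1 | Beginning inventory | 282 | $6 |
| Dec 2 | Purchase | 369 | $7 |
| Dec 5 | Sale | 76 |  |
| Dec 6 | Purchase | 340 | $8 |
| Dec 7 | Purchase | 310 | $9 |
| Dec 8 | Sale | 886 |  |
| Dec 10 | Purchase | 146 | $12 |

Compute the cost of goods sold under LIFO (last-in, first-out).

Dec 5, 76 sold [LIFO — newest first]: 76 @ $7 = $532
Dec 8, 886 sold [LIFO — newest first]: 310 @ $9 + 340 @ $8 + 236 @ $7 = $7,162
Total COGS = $532 + $7,162 = $7,694
Ending inventory: 282 @ $6 + 57 @ $7 + 146 @ $12 = $3,843

COGS = $7,694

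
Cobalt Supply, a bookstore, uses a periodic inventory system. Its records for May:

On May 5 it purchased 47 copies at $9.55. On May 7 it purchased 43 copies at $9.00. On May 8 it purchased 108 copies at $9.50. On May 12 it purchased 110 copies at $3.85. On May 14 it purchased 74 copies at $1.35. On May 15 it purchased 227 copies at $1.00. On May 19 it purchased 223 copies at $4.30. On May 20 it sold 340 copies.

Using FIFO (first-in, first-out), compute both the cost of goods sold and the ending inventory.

COGS = $2,328.55; ending inventory = $1,242.60

May 20, 340 sold [FIFO — oldest first]: 47 @ $9.55 + 43 @ $9.00 + 108 @ $9.50 + 110 @ $3.85 + 32 @ $1.35 = $2,328.55
Ending inventory: 42 @ $1.35 + 227 @ $1.00 + 223 @ $4.30 = $1,242.60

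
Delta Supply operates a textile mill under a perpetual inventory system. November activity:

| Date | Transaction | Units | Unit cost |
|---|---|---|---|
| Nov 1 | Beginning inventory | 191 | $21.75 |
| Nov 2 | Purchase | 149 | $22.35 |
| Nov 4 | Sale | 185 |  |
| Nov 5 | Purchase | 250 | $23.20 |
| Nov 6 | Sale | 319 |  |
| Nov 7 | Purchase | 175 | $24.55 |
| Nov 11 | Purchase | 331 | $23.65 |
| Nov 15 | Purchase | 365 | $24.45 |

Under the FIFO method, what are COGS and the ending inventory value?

Nov 4, 185 sold [FIFO — oldest first]: 185 @ $21.75 = $4,023.75
Nov 6, 319 sold [FIFO — oldest first]: 6 @ $21.75 + 149 @ $22.35 + 164 @ $23.20 = $7,265.45
Total COGS = $4,023.75 + $7,265.45 = $11,289.20
Ending inventory: 86 @ $23.20 + 175 @ $24.55 + 331 @ $23.65 + 365 @ $24.45 = $23,043.85

COGS = $11,289.20; ending inventory = $23,043.85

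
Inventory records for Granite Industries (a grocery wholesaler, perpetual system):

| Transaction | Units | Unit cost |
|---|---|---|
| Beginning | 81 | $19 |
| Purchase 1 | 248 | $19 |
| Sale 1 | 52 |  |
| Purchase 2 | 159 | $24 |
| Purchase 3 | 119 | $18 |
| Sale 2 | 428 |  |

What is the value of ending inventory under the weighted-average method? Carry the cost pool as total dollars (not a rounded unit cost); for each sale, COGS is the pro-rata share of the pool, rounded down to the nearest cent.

After Beginning: 81 on hand, pool $1,539.00 (≈ $19.0000 each)
After Purchase 1: 329 on hand, pool $6,251.00 (≈ $19.0000 each)
Sale 1, sell 52: 52/329 × $6,251.00 → $988.00
After Purchase 2: 436 on hand, pool $9,079.00 (≈ $20.8234 each)
After Purchase 3: 555 on hand, pool $11,221.00 (≈ $20.2180 each)
Sale 2, sell 428: 428/555 × $11,221.00 → $8,653.31
Total COGS = $988.00 + $8,653.31 = $9,641.31
Ending inventory (cost pool remaining) = $2,567.69
Check: goods available $12,209.00 = COGS $9,641.31 + ending $2,567.69

Ending inventory = $2,567.69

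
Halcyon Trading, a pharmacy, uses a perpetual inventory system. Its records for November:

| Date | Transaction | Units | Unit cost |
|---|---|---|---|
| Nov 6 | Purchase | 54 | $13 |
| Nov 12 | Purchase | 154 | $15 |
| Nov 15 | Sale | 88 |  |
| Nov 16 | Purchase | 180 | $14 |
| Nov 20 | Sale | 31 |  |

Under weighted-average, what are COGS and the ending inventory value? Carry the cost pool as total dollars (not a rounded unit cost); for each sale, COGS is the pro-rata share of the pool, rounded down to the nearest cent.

COGS = $1,714.26; ending inventory = $3,817.74

After Nov 6: 54 on hand, pool $702.00 (≈ $13.0000 each)
After Nov 12: 208 on hand, pool $3,012.00 (≈ $14.4808 each)
Nov 15, sell 88: 88/208 × $3,012.00 → $1,274.30
After Nov 16: 300 on hand, pool $4,257.70 (≈ $14.1923 each)
Nov 20, sell 31: 31/300 × $4,257.70 → $439.96
Total COGS = $1,274.30 + $439.96 = $1,714.26
Ending inventory (cost pool remaining) = $3,817.74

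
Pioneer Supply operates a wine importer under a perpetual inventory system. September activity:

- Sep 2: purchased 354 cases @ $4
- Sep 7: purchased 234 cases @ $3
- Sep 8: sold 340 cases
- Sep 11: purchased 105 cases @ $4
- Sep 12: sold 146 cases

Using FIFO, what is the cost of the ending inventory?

Sep 8, 340 sold [FIFO — oldest first]: 340 @ $4 = $1,360
Sep 12, 146 sold [FIFO — oldest first]: 14 @ $4 + 132 @ $3 = $452
Total COGS = $1,360 + $452 = $1,812
Ending inventory: 102 @ $3 + 105 @ $4 = $726

Ending inventory = $726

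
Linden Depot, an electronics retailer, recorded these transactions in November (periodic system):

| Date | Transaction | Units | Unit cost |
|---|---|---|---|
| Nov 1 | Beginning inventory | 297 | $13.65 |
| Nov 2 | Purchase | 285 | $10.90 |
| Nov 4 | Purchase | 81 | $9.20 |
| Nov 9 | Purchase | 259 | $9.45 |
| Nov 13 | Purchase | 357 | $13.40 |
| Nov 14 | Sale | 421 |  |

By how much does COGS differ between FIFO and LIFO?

$17.05

FIFO COGS: 297 @ $13.65 + 124 @ $10.90 = $5,405.65
LIFO COGS: 357 @ $13.40 + 64 @ $9.45 = $5,388.60
Difference = |$5,405.65 − $5,388.60| = $17.05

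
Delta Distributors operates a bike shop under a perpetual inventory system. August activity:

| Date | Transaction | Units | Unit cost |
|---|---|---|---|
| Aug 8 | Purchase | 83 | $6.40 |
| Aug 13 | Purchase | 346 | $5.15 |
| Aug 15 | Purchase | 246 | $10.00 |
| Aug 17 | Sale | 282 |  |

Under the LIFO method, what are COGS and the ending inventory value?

COGS = $2,645.40; ending inventory = $2,127.70

Aug 17, 282 sold [LIFO — newest first]: 246 @ $10.00 + 36 @ $5.15 = $2,645.40
Ending inventory: 83 @ $6.40 + 310 @ $5.15 = $2,127.70
Check: goods available $4,773.10 = COGS $2,645.40 + ending $2,127.70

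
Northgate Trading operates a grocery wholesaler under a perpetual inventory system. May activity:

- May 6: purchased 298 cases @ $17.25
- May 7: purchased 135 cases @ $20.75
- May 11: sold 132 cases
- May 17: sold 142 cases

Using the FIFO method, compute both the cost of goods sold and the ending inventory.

May 11, 132 sold [FIFO — oldest first]: 132 @ $17.25 = $2,277.00
May 17, 142 sold [FIFO — oldest first]: 142 @ $17.25 = $2,449.50
Total COGS = $2,277.00 + $2,449.50 = $4,726.50
Ending inventory: 24 @ $17.25 + 135 @ $20.75 = $3,215.25

COGS = $4,726.50; ending inventory = $3,215.25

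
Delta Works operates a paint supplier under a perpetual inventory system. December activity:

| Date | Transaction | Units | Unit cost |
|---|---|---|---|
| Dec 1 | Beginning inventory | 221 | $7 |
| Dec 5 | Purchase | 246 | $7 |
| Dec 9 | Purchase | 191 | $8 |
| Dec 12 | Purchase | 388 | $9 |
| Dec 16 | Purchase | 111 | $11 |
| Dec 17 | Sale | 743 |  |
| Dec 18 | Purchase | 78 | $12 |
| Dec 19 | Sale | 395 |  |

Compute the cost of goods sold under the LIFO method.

Dec 17, 743 sold [LIFO — newest first]: 111 @ $11 + 388 @ $9 + 191 @ $8 + 53 @ $7 = $6,612
Dec 19, 395 sold [LIFO — newest first]: 78 @ $12 + 193 @ $7 + 124 @ $7 = $3,155
Total COGS = $6,612 + $3,155 = $9,767
Ending inventory: 97 @ $7 = $679

COGS = $9,767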